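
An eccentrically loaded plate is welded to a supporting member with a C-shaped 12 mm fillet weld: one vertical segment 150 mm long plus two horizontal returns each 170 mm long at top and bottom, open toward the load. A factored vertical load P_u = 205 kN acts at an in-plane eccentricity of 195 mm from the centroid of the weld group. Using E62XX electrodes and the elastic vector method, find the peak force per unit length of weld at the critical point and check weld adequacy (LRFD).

f_max ≈ 1780 N/mm; adequate

E62XX → F_EXX = 620 MPa.
Total weld length L_w = 490 mm. Treat welds as unit-width lines.
Centroid: x̄ = 2×170×85 / 490 = 58.98 mm from the vertical weld.
Polar moment about centroid: J = I_x + I_y = [150³/12 + 2×170×75²] + [150×58.98² + 2(170³/12 + 170×26.02²)] = 3765000 mm³.
Direct shear f_v = P/L_w = 205×10³ / 490 = 418.4 N/mm (vertical).
Torsion M = P·e = 205×10³ × 195 = 39975000 N·mm.
Critical point at (x, y) = (111, 75) from centroid. f_tx = M·y/J = 796.4 N/mm; f_ty = M·x/J = 1179 N/mm.
Resultant f_max = √[f_tx² + (f_v + f_ty)²] = √[796.4² + (418.4 + 1179)²] = 1785 N/mm.
Capacity per unit length: φr_n = 0.75 × 0.6 × 620 × (0.707 × 12) = 2367 N/mm.
1785 ≤ 2367 → adequate.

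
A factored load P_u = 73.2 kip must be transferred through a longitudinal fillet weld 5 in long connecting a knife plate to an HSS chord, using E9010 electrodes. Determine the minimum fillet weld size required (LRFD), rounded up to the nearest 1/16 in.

w = 9/16 in

E90XX → F_EXX = 90 ksi.
Total weld length L = 5 in.
Required throat t_e = P_u / (φ × 0.6 F_EXX × L) = 73.2 / (0.75 × 0.6 × 90 × 5) = 0.3615 in.
Required leg w = t_e / 0.707 = 0.5113 in → use 9/16 in.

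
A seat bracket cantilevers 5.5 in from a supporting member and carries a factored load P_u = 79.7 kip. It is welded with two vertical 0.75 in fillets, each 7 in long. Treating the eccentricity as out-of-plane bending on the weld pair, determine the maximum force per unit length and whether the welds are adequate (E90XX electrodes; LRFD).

E90XX → F_EXX = 90 ksi.
L_w = 2 × 7 = 14 in; section modulus (unit throat) S = 2 × L²/6 = 16.33 in².
Direct shear f_v = P/L_w = 79.7/14 = 5.693 kip/in.
Moment M = P × e = 79.7 × 5.5 = 438.35 kip·in; bending f_b = M/S = 26.84 kip/in.
f_max = √(f_v² + f_b²) = √(5.693² + 26.84²) = 27.43 kip/in.
φr_n = 0.75 × 0.6 × 90 × (0.707 × 0.75) = 21.48 kip/in → NOT adequate.

f_max ≈ 27.4 kip/in; NOT adequate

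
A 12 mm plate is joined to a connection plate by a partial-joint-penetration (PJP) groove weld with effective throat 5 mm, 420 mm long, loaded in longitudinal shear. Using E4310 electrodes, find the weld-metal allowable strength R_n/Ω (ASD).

E43XX → F_EXX = 430 MPa.
Effective throat (given) t_e = 5 mm.
A_we = 5 × 420 = 2100 mm².
F_nw = 0.6 F_EXX = 258 MPa.
R_n/Ω = (258 × 2100) / 2.0 × 10⁻³ = 270.9 kN.

R_n/Ω ≈ 271 kN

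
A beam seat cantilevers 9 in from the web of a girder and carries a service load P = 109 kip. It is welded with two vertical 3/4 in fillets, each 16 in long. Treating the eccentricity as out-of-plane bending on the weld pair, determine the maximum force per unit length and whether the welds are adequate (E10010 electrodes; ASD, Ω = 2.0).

f_max ≈ 12 kip/in; adequate

E100XX → F_EXX = 100 ksi.
L_w = 2 × 16 = 32 in; section modulus (unit throat) S = 2 × L²/6 = 85.33 in².
Direct shear f_v = P/L_w = 109/32 = 3.406 kip/in.
Moment M = P × e = 109 × 9 = 981 kip·in; bending f_b = M/S = 11.5 kip/in.
f_max = √(f_v² + f_b²) = √(3.406² + 11.5²) = 11.99 kip/in.
r_n/Ω = (1/2.0) × 0.6 × 100 × (0.707 × 0.75) = 15.91 kip/in → adequate.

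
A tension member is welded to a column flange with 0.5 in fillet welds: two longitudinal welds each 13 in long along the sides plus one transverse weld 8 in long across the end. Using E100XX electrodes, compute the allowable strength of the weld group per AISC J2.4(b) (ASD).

R_n/Ω ≈ 362 kip

E100XX → F_EXX = 100 ksi.
t_e = 0.707 × 0.5 = 0.3535 in.
R_nwl = 0.6 × 100 × 0.3535 × 26 = 551.5 kip (longitudinal, 2 welds).
R_nwt = 0.6 × 100 × 0.3535 × 8 = 169.7 kip (transverse, base value).
(i) R_nwl + R_nwt = 721.1 kip; (ii) 0.85 R_nwl + 1.5 R_nwt = 723.3 kip.
R_n = max = 723.3 kip [governs: (ii)]; R_n/Ω = 361.6 kip.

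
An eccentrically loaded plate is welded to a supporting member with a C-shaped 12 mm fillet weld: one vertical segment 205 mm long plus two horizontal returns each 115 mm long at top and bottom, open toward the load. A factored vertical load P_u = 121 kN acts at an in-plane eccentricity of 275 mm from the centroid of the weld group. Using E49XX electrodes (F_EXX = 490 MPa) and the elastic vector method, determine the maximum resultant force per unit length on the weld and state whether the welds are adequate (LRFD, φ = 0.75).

f_max ≈ 1370 N/mm; adequate

Total weld length L_w = 435 mm. Treat welds as unit-width lines.
Centroid: x̄ = 2×115×57.5 / 435 = 30.4 mm from the vertical weld.
Polar moment about centroid: J = I_x + I_y = [205³/12 + 2×115×102.5²] + [205×30.4² + 2(115³/12 + 115×27.1²)] = 3746000 mm³.
Direct shear f_v = P/L_w = 121×10³ / 435 = 278.2 N/mm (vertical).
Torsion M = P·e = 121×10³ × 275 = 33275000 N·mm.
Critical point at (x, y) = (84.6, 102.5) from centroid. f_tx = M·y/J = 910.4 N/mm; f_ty = M·x/J = 751.4 N/mm.
Resultant f_max = √[f_tx² + (f_v + f_ty)²] = √[910.4² + (278.2 + 751.4)²] = 1374 N/mm.
Capacity per unit length: φr_n = 0.75 × 0.6 × 490 × (0.707 × 12) = 1871 N/mm.
1374 ≤ 1871 → adequate.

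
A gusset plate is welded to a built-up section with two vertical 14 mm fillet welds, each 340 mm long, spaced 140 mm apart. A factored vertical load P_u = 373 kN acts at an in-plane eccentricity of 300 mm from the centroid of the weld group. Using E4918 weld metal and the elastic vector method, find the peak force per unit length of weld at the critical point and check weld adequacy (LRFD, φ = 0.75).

E49XX → F_EXX = 490 MPa.
Total weld length L_w = 680 mm. Treat welds as unit-width lines.
Polar moment about centroid: J = 2[d³/12 + d(b/2)²] = 2[340³/12 + 340×70²] = 9883000 mm³.
Direct shear f_v = P/L_w = 373×10³ / 680 = 548.5 N/mm (vertical).
Torsion M = P·e = 373×10³ × 300 = 111900000 N·mm.
Critical point at (x, y) = (70, 170) from centroid. f_tx = M·y/J = 1925 N/mm; f_ty = M·x/J = 792.6 N/mm.
Resultant f_max = √[f_tx² + (f_v + f_ty)²] = √[1925² + (548.5 + 792.6)²] = 2346 N/mm.
Capacity per unit length: φr_n = 0.75 × 0.6 × 490 × (0.707 × 14) = 2183 N/mm.
2346 > 2183 → NOT adequate.

f_max ≈ 2350 N/mm; NOT adequate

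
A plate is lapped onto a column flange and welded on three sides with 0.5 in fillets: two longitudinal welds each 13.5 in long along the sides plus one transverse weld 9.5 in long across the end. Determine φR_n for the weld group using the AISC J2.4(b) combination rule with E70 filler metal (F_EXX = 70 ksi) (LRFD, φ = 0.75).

φR_n ≈ 414 kips

t_e = 0.707 × 0.5 = 0.3535 in.
R_nwl = 0.6 × 70 × 0.3535 × 27 = 400.9 kips (longitudinal, 2 welds).
R_nwt = 0.6 × 70 × 0.3535 × 9.5 = 141 kips (transverse, base value).
(i) R_nwl + R_nwt = 541.9 kips; (ii) 0.85 R_nwl + 1.5 R_nwt = 552.3 kips.
R_n = max = 552.3 kips [governs: (ii)]; φR_n = 414.2 kips.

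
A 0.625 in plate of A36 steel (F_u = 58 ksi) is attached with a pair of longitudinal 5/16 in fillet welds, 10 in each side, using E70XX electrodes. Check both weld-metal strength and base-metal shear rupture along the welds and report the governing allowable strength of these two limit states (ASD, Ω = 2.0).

R_n/Ω ≈ 92.8 kip (weld metal governs)

E70XX → F_EXX = 70 ksi.
t_e = 0.707 × 0.3125 = 0.2209 in; L = 20 in.
Weld metal: R_n/Ω = (1/2.0) × 0.6 × 70 × 0.2209 × 20 = 92.79 kip.
Base metal (shear rupture): R_n/Ω = (1/2.0) × 0.6 × 58 × 0.625 × 20 = 217.5 kip.
Governing: weld metal.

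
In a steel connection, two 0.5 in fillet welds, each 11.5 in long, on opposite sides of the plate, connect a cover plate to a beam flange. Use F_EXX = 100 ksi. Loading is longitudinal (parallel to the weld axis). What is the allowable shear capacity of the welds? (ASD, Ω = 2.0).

Effective throat t_e = 0.707 × 0.5 = 0.3535 in.
Total length L = 23 in; A_we = 0.3535 × 23 = 8.13 in².
F_nw = 0.6 F_EXX = 0.6 × 100 = 60 ksi.
R_n = 60 × 8.13 = 487.8 kip; R_n/Ω = 487.8/2.0 = 243.9 kip.

R_n/Ω ≈ 244 kip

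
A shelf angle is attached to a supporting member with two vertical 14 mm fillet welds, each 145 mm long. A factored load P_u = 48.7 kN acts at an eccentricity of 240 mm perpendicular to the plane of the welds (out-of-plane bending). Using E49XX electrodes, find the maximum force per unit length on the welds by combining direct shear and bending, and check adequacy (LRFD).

E49XX → F_EXX = 490 MPa.
L_w = 2 × 145 = 290 mm; section modulus (unit throat) S = 2 × L²/6 = 7008 mm².
Direct shear f_v = P/L_w = 48.7×10³/290 = 167.9 N/mm.
Moment M = P × e = 48.7×10³ × 240 = 11688000 N·mm; bending f_b = M/S = 1668 N/mm.
f_max = √(f_v² + f_b²) = √(167.9² + 1668²) = 1676 N/mm.
φr_n = 0.75 × 0.6 × 490 × (0.707 × 14) = 2183 N/mm → adequate.

f_max ≈ 1680 N/mm; adequate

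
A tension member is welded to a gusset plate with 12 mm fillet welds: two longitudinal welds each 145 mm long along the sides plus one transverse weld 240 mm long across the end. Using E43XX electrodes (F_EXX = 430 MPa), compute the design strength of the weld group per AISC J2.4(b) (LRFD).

φR_n ≈ 996 kN

t_e = 0.707 × 12 = 8.484 mm.
R_nwl = 0.6 × 430 × 8.484 × 290 × 10⁻³ = 634.8 kN (longitudinal, 2 welds).
R_nwt = 0.6 × 430 × 8.484 × 240 × 10⁻³ = 525.3 kN (transverse, base value).
(i) R_nwl + R_nwt = 1160 kN; (ii) 0.85 R_nwl + 1.5 R_nwt = 1328 kN.
R_n = max = 1328 kN [governs: (ii)]; φR_n = 995.7 kN.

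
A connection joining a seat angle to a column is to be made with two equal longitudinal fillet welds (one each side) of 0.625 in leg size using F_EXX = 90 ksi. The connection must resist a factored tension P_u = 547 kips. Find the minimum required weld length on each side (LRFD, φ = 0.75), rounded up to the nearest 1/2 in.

Throat t_e = 0.707 × 0.625 = 0.4419 in.
φr_n = 0.75 × 0.6 × 90 × 0.4419 = 17.9 kips/in.
L_req = P_u / φr_n = 547 / 17.9 = 30.57 in total.
Per side: 30.57 / 2 = 15.28 in.
Round up → use L = 15.5 in on each side.

L = 15.5 in on each side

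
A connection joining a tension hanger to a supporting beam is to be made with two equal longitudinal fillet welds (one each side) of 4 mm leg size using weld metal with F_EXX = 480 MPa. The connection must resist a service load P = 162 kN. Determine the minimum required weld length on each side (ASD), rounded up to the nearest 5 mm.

L = 200 mm on each side

Throat t_e = 0.707 × 4 = 2.828 mm.
r_n/Ω = (0.6 × 480 × 2.828) / 2.0 = 407.2 N/mm = 0.4072 kN/mm.
L_req = P / (r_n/Ω) = 162 / 0.4072 = 397.8 mm total.
Per side: 397.8 / 2 = 198.9 mm.
Round up → use L = 200 mm on each side.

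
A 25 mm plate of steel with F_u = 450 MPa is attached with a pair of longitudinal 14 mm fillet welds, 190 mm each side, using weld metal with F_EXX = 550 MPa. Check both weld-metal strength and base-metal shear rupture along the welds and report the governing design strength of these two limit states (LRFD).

φR_n ≈ 931 kN (weld metal governs)

t_e = 0.707 × 14 = 9.898 mm; L = 380 mm.
Weld metal: φR_n = 0.75 × 0.6 × 550 × 9.898 × 380 × 10⁻³ = 930.9 kN.
Base metal (shear rupture): φR_n = 0.75 × 0.6 × 450 × 25 × 380 × 10⁻³ = 1924 kN.
Governing: weld metal.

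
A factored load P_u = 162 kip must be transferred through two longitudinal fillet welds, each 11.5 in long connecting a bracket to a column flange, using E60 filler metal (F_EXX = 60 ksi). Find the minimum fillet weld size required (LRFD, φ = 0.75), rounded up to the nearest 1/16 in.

w = 3/8 in

Total weld length L = 23 in.
Required throat t_e = P_u / (φ × 0.6 F_EXX × L) = 162 / (0.75 × 0.6 × 60 × 23) = 0.2609 in.
Required leg w = t_e / 0.707 = 0.369 in → use 3/8 in.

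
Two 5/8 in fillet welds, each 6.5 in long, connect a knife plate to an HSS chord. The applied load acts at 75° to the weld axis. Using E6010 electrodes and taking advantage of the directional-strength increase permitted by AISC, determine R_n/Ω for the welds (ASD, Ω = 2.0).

R_n/Ω ≈ 152 kip

E60XX → F_EXX = 60 ksi.
t_e = 0.707 × 0.625 = 0.4419 in; A_we = 0.4419 × 13 = 5.744 in².
Directional factor: 1.0 + 0.5 sin^1.5(75°) = 1.475.
F_nw = 0.6 × 60 × 1.475 = 53.09 ksi.
R_n/Ω = (53.09 × 5.744) / 2.0 = 152.5 kip.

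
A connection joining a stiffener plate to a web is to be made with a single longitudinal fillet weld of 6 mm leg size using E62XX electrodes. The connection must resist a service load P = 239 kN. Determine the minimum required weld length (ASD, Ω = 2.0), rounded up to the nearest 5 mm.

E62XX → F_EXX = 620 MPa.
Throat t_e = 0.707 × 6 = 4.242 mm.
r_n/Ω = (0.6 × 620 × 4.242) / 2.0 = 789 N/mm = 0.789 kN/mm.
L_req = P / (r_n/Ω) = 239 / 0.789 = 302.9 mm total.
Round up → use L = 305 mm.

L = 305 mm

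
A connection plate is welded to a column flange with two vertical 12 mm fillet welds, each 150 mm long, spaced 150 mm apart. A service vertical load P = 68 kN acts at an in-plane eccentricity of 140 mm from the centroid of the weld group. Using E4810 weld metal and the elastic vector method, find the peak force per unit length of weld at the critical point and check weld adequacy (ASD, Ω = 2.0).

f_max ≈ 630 N/mm; adequate

E48XX → F_EXX = 480 MPa.
Total weld length L_w = 300 mm. Treat welds as unit-width lines.
Polar moment about centroid: J = 2[d³/12 + d(b/2)²] = 2[150³/12 + 150×75²] = 2250000 mm³.
Direct shear f_v = P/L_w = 68×10³ / 300 = 226.7 N/mm (vertical).
Torsion M = P·e = 68×10³ × 140 = 9520000 N·mm.
Critical point at (x, y) = (75, 75) from centroid. f_tx = M·y/J = 317.3 N/mm; f_ty = M·x/J = 317.3 N/mm.
Resultant f_max = √[f_tx² + (f_v + f_ty)²] = √[317.3² + (226.7 + 317.3)²] = 629.8 N/mm.
Capacity per unit length: r_n/Ω = (1/2.0) × 0.6 × 480 × (0.707 × 12) = 1222 N/mm.
629.8 ≤ 1222 → adequate.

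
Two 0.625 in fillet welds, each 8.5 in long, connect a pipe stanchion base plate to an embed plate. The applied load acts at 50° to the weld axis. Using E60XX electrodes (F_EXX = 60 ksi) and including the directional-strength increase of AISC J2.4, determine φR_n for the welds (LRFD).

φR_n ≈ 271 kips

t_e = 0.707 × 0.625 = 0.4419 in; A_we = 0.4419 × 17 = 7.512 in².
Directional factor: 1.0 + 0.5 sin^1.5(50°) = 1.335.
F_nw = 0.6 × 60 × 1.335 = 48.07 ksi.
φR_n = 0.75 × 48.07 × 7.512 = 270.8 kips.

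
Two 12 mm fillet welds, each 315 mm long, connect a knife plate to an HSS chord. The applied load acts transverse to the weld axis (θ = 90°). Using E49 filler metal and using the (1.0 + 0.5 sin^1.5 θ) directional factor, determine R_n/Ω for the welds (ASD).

E49XX → F_EXX = 490 MPa.
t_e = 0.707 × 12 = 8.484 mm; A_we = 8.484 × 630 = 5345 mm².
Directional factor: 1.0 + 0.5 sin^1.5(90°) = 1.5.
F_nw = 0.6 × 490 × 1.5 = 441 MPa.
R_n/Ω = (441 × 5345) / 2.0 × 10⁻³ = 1179 kN.

R_n/Ω ≈ 1180 kN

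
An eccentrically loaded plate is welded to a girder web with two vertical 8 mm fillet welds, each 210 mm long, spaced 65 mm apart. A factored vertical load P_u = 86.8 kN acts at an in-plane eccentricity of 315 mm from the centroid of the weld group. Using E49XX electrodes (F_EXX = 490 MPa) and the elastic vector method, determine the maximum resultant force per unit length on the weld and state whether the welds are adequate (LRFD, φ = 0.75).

f_max ≈ 1590 N/mm; NOT adequate

Total weld length L_w = 420 mm. Treat welds as unit-width lines.
Polar moment about centroid: J = 2[d³/12 + d(b/2)²] = 2[210³/12 + 210×32.5²] = 1987000 mm³.
Direct shear f_v = P/L_w = 86.8×10³ / 420 = 206.7 N/mm (vertical).
Torsion M = P·e = 86.8×10³ × 315 = 27342000 N·mm.
Critical point at (x, y) = (32.5, 105) from centroid. f_tx = M·y/J = 1445 N/mm; f_ty = M·x/J = 447.2 N/mm.
Resultant f_max = √[f_tx² + (f_v + f_ty)²] = √[1445² + (206.7 + 447.2)²] = 1586 N/mm.
Capacity per unit length: φr_n = 0.75 × 0.6 × 490 × (0.707 × 8) = 1247 N/mm.
1586 > 1247 → NOT adequate.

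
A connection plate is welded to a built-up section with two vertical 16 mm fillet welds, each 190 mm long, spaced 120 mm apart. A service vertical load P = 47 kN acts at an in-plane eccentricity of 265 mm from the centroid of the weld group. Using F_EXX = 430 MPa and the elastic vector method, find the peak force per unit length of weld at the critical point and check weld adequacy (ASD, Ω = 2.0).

f_max ≈ 632 N/mm; adequate

Total weld length L_w = 380 mm. Treat welds as unit-width lines.
Polar moment about centroid: J = 2[d³/12 + d(b/2)²] = 2[190³/12 + 190×60²] = 2511000 mm³.
Direct shear f_v = P/L_w = 47×10³ / 380 = 123.7 N/mm (vertical).
Torsion M = P·e = 47×10³ × 265 = 12455000 N·mm.
Critical point at (x, y) = (60, 95) from centroid. f_tx = M·y/J = 471.2 N/mm; f_ty = M·x/J = 297.6 N/mm.
Resultant f_max = √[f_tx² + (f_v + f_ty)²] = √[471.2² + (123.7 + 297.6)²] = 632.1 N/mm.
Capacity per unit length: r_n/Ω = (1/2.0) × 0.6 × 430 × (0.707 × 16) = 1459 N/mm.
632.1 ≤ 1459 → adequate.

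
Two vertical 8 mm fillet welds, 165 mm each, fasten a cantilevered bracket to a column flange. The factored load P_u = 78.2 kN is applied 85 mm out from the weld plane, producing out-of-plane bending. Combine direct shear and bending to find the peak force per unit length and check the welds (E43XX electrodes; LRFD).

E43XX → F_EXX = 430 MPa.
L_w = 2 × 165 = 330 mm; section modulus (unit throat) S = 2 × L²/6 = 9075 mm².
Direct shear f_v = P/L_w = 78.2×10³/330 = 237 N/mm.
Moment M = P × e = 78.2×10³ × 85 = 6647000 N·mm; bending f_b = M/S = 732.5 N/mm.
f_max = √(f_v² + f_b²) = √(237² + 732.5²) = 769.8 N/mm.
φr_n = 0.75 × 0.6 × 430 × (0.707 × 8) = 1094 N/mm → adequate.

f_max ≈ 770 N/mm; adequate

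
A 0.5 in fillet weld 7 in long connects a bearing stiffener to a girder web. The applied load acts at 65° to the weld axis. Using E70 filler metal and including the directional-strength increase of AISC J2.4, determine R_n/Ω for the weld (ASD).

R_n/Ω ≈ 74.4 kips

E70XX → F_EXX = 70 ksi.
t_e = 0.707 × 0.5 = 0.3535 in; A_we = 0.3535 × 7 = 2.474 in².
Directional factor: 1.0 + 0.5 sin^1.5(65°) = 1.431.
F_nw = 0.6 × 70 × 1.431 = 60.12 ksi.
R_n/Ω = (60.12 × 2.474) / 2.0 = 74.38 kips.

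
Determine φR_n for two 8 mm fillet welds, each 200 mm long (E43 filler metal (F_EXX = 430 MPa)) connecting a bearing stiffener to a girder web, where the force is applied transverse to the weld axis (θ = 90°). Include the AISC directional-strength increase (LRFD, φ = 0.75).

φR_n ≈ 657 kN

t_e = 0.707 × 8 = 5.656 mm; A_we = 5.656 × 400 = 2262 mm².
Directional factor: 1.0 + 0.5 sin^1.5(90°) = 1.5.
F_nw = 0.6 × 430 × 1.5 = 387 MPa.
φR_n = 0.75 × 387 × 2262 × 10⁻³ = 656.7 kN.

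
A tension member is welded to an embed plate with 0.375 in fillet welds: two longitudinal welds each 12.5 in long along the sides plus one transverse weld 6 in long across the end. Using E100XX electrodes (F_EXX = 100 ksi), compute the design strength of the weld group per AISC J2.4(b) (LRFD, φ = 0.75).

t_e = 0.707 × 0.375 = 0.2651 in.
R_nwl = 0.6 × 100 × 0.2651 × 25 = 397.7 kips (longitudinal, 2 welds).
R_nwt = 0.6 × 100 × 0.2651 × 6 = 95.45 kips (transverse, base value).
(i) R_nwl + R_nwt = 493.1 kips; (ii) 0.85 R_nwl + 1.5 R_nwt = 481.2 kips.
R_n = max = 493.1 kips [governs: (i)]; φR_n = 369.8 kips.

φR_n ≈ 370 kips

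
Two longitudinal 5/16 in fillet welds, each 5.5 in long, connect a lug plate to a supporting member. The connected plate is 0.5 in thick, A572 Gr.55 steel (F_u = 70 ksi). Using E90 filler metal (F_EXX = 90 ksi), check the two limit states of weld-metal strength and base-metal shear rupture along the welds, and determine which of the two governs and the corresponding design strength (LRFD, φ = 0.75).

φR_n ≈ 98.4 kip (weld metal governs)

t_e = 0.707 × 0.3125 = 0.2209 in; L = 11 in.
Weld metal: φR_n = 0.75 × 0.6 × 90 × 0.2209 × 11 = 98.43 kip.
Base metal (shear rupture): φR_n = 0.75 × 0.6 × 70 × 0.5 × 11 = 173.2 kip.
Governing: weld metal.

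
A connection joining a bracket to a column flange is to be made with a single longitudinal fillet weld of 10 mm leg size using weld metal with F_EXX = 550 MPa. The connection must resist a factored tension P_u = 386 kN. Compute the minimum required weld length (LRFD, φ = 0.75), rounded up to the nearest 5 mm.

L = 225 mm

Throat t_e = 0.707 × 10 = 7.07 mm.
φr_n = 0.75 × 0.6 × 550 × 7.07 × 10⁻³ = 1.75 kN/mm.
L_req = P_u / φr_n = 386 / 1.75 = 220.6 mm total.
Round up → use L = 225 mm.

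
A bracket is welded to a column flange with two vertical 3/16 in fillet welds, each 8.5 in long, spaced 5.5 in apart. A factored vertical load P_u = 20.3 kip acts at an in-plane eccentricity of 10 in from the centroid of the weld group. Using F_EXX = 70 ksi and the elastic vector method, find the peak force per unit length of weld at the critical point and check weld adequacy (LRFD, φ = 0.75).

f_max ≈ 5.2 kip/in; NOT adequate

Total weld length L_w = 17 in. Treat welds as unit-width lines.
Polar moment about centroid: J = 2[d³/12 + d(b/2)²] = 2[8.5³/12 + 8.5×2.75²] = 230.9 in³.
Direct shear f_v = P/L_w = 20.3 / 17 = 1.194 kip/in (vertical).
Torsion M = P·e = 20.3 × 10 = 203 kip·in.
Critical point at (x, y) = (2.75, 4.25) from centroid. f_tx = M·y/J = 3.736 kip/in; f_ty = M·x/J = 2.418 kip/in.
Resultant f_max = √[f_tx² + (f_v + f_ty)²] = √[3.736² + (1.194 + 2.418)²] = 5.196 kip/in.
Capacity per unit length: φr_n = 0.75 × 0.6 × 70 × (0.707 × 0.1875) = 4.176 kip/in.
5.196 > 4.176 → NOT adequate.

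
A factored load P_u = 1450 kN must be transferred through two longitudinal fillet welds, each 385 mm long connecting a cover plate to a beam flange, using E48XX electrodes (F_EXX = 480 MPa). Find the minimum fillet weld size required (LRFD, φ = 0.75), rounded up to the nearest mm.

w = 13 mm

Total weld length L = 770 mm.
Required throat t_e = P_u / (φ × 0.6 F_EXX × L) = 1450 / (0.75 × 0.6 × 480 × 770 × 10⁻³) = 8.718 mm.
Required leg w = t_e / 0.707 = 12.33 mm → use 13 mm.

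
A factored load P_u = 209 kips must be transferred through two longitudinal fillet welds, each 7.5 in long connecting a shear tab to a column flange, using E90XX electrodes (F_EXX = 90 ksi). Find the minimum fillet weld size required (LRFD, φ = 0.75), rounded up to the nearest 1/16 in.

Total weld length L = 15 in.
Required throat t_e = P_u / (φ × 0.6 F_EXX × L) = 209 / (0.75 × 0.6 × 90 × 15) = 0.344 in.
Required leg w = t_e / 0.707 = 0.4866 in → use 1/2 in.

w = 1/2 in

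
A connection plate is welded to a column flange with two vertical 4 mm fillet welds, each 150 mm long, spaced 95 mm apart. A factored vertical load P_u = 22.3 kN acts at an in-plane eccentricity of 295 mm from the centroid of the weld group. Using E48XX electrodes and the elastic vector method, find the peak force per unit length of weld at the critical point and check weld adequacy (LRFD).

E48XX → F_EXX = 480 MPa.
Total weld length L_w = 300 mm. Treat welds as unit-width lines.
Polar moment about centroid: J = 2[d³/12 + d(b/2)²] = 2[150³/12 + 150×47.5²] = 1239000 mm³.
Direct shear f_v = P/L_w = 22.3×10³ / 300 = 74.33 N/mm (vertical).
Torsion M = P·e = 22.3×10³ × 295 = 6578500 N·mm.
Critical point at (x, y) = (47.5, 75) from centroid. f_tx = M·y/J = 398.1 N/mm; f_ty = M·x/J = 252.1 N/mm.
Resultant f_max = √[f_tx² + (f_v + f_ty)²] = √[398.1² + (74.33 + 252.1)²] = 514.8 N/mm.
Capacity per unit length: φr_n = 0.75 × 0.6 × 480 × (0.707 × 4) = 610.8 N/mm.
514.8 ≤ 610.8 → adequate.

f_max ≈ 515 N/mm; adequate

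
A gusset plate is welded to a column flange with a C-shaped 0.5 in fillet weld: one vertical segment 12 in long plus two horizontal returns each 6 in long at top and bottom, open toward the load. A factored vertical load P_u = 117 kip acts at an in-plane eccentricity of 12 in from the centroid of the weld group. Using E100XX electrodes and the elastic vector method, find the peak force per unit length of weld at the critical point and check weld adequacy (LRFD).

E100XX → F_EXX = 100 ksi.
Total weld length L_w = 24 in. Treat welds as unit-width lines.
Centroid: x̄ = 2×6×3 / 24 = 1.5 in from the vertical weld.
Polar moment about centroid: J = I_x + I_y = [12³/12 + 2×6×6²] + [12×1.5² + 2(6³/12 + 6×1.5²)] = 666 in³.
Direct shear f_v = P/L_w = 117 / 24 = 4.875 kip/in (vertical).
Torsion M = P·e = 117 × 12 = 1404 kip·in.
Critical point at (x, y) = (4.5, 6) from centroid. f_tx = M·y/J = 12.65 kip/in; f_ty = M·x/J = 9.486 kip/in.
Resultant f_max = √[f_tx² + (f_v + f_ty)²] = √[12.65² + (4.875 + 9.486)²] = 19.14 kip/in.
Capacity per unit length: φr_n = 0.75 × 0.6 × 100 × (0.707 × 0.5) = 15.91 kip/in.
19.14 > 15.91 → NOT adequate.

f_max ≈ 19.1 kip/in; NOT adequate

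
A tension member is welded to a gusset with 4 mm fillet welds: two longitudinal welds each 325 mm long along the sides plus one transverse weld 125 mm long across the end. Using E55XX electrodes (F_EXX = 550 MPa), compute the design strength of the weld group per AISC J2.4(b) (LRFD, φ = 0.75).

t_e = 0.707 × 4 = 2.828 mm.
R_nwl = 0.6 × 550 × 2.828 × 650 × 10⁻³ = 606.6 kN (longitudinal, 2 welds).
R_nwt = 0.6 × 550 × 2.828 × 125 × 10⁻³ = 116.7 kN (transverse, base value).
(i) R_nwl + R_nwt = 723.3 kN; (ii) 0.85 R_nwl + 1.5 R_nwt = 690.6 kN.
R_n = max = 723.3 kN [governs: (i)]; φR_n = 542.4 kN.

φR_n ≈ 542 kN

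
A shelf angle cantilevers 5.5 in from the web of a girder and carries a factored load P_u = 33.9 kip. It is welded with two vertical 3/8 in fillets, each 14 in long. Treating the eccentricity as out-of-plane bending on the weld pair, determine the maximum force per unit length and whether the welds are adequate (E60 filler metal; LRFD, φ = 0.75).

E60XX → F_EXX = 60 ksi.
L_w = 2 × 14 = 28 in; section modulus (unit throat) S = 2 × L²/6 = 65.33 in².
Direct shear f_v = P/L_w = 33.9/28 = 1.211 kip/in.
Moment M = P × e = 33.9 × 5.5 = 186.45 kip·in; bending f_b = M/S = 2.854 kip/in.
f_max = √(f_v² + f_b²) = √(1.211² + 2.854²) = 3.1 kip/in.
φr_n = 0.75 × 0.6 × 60 × (0.707 × 0.375) = 7.158 kip/in → adequate.

f_max ≈ 3.1 kip/in; adequate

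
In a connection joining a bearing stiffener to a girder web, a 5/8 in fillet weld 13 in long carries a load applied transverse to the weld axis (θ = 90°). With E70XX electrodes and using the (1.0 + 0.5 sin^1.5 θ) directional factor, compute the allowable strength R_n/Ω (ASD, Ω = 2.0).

E70XX → F_EXX = 70 ksi.
t_e = 0.707 × 0.625 = 0.4419 in; A_we = 0.4419 × 13 = 5.744 in².
Directional factor: 1.0 + 0.5 sin^1.5(90°) = 1.5.
F_nw = 0.6 × 70 × 1.5 = 63 ksi.
R_n/Ω = (63 × 5.744) / 2.0 = 180.9 kips.

R_n/Ω ≈ 181 kips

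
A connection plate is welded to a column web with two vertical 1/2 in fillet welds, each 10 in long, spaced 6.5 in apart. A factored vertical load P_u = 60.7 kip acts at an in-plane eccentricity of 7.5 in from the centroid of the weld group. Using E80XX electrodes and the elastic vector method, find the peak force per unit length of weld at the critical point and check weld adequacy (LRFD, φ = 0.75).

E80XX → F_EXX = 80 ksi.
Total weld length L_w = 20 in. Treat welds as unit-width lines.
Polar moment about centroid: J = 2[d³/12 + d(b/2)²] = 2[10³/12 + 10×3.25²] = 377.9 in³.
Direct shear f_v = P/L_w = 60.7 / 20 = 3.035 kip/in (vertical).
Torsion M = P·e = 60.7 × 7.5 = 455.25 kip·in.
Critical point at (x, y) = (3.25, 5) from centroid. f_tx = M·y/J = 6.023 kip/in; f_ty = M·x/J = 3.915 kip/in.
Resultant f_max = √[f_tx² + (f_v + f_ty)²] = √[6.023² + (3.035 + 3.915)²] = 9.197 kip/in.
Capacity per unit length: φr_n = 0.75 × 0.6 × 80 × (0.707 × 0.5) = 12.73 kip/in.
9.197 ≤ 12.73 → adequate.

f_max ≈ 9.2 kip/in; adequate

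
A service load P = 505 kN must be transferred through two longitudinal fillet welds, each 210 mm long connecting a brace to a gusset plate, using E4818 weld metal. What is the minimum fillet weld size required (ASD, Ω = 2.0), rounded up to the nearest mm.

E48XX → F_EXX = 480 MPa.
Total weld length L = 420 mm.
Required throat t_e = P × Ω / (0.6 F_EXX × L) = 505 × 2.0 / (0.6 × 480 × 420 × 10⁻³) = 8.35 mm.
Required leg w = t_e / 0.707 = 11.81 mm → use 12 mm.

w = 12 mm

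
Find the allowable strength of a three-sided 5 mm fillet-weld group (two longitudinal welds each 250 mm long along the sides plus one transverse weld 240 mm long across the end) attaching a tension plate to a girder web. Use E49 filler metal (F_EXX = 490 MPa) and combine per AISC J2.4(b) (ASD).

R_n/Ω ≈ 408 kN

t_e = 0.707 × 5 = 3.535 mm.
R_nwl = 0.6 × 490 × 3.535 × 500 × 10⁻³ = 519.6 kN (longitudinal, 2 welds).
R_nwt = 0.6 × 490 × 3.535 × 240 × 10⁻³ = 249.4 kN (transverse, base value).
(i) R_nwl + R_nwt = 769.1 kN; (ii) 0.85 R_nwl + 1.5 R_nwt = 815.8 kN.
R_n = max = 815.8 kN [governs: (ii)]; R_n/Ω = 407.9 kN.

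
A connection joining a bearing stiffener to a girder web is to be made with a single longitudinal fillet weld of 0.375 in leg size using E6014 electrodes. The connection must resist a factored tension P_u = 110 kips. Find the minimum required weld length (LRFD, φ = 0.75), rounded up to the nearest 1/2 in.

L = 15.5 in

E60XX → F_EXX = 60 ksi.
Throat t_e = 0.707 × 0.375 = 0.2651 in.
φr_n = 0.75 × 0.6 × 60 × 0.2651 = 7.158 kips/in.
L_req = P_u / φr_n = 110 / 7.158 = 15.37 in total.
Round up → use L = 15.5 in.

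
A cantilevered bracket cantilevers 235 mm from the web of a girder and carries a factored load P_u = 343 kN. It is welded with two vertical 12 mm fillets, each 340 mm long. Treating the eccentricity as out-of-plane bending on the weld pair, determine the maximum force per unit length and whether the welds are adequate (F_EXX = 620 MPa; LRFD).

f_max ≈ 2150 N/mm; adequate

L_w = 2 × 340 = 680 mm; section modulus (unit throat) S = 2 × L²/6 = 38530 mm².
Direct shear f_v = P/L_w = 343×10³/680 = 504.4 N/mm.
Moment M = P × e = 343×10³ × 235 = 80605000 N·mm; bending f_b = M/S = 2092 N/mm.
f_max = √(f_v² + f_b²) = √(504.4² + 2092²) = 2152 N/mm.
φr_n = 0.75 × 0.6 × 620 × (0.707 × 12) = 2367 N/mm → adequate.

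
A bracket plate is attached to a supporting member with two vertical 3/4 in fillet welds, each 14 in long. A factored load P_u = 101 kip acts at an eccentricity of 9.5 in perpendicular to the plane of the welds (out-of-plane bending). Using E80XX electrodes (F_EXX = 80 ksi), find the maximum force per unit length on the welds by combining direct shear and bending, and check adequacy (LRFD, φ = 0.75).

f_max ≈ 15.1 kip/in; adequate

L_w = 2 × 14 = 28 in; section modulus (unit throat) S = 2 × L²/6 = 65.33 in².
Direct shear f_v = P/L_w = 101/28 = 3.607 kip/in.
Moment M = P × e = 101 × 9.5 = 959.5 kip·in; bending f_b = M/S = 14.69 kip/in.
f_max = √(f_v² + f_b²) = √(3.607² + 14.69²) = 15.12 kip/in.
φr_n = 0.75 × 0.6 × 80 × (0.707 × 0.75) = 19.09 kip/in → adequate.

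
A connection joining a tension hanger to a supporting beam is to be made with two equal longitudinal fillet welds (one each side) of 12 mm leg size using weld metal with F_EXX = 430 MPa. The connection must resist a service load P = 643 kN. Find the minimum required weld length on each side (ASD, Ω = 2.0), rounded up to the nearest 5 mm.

L = 295 mm on each side

Throat t_e = 0.707 × 12 = 8.484 mm.
r_n/Ω = (0.6 × 430 × 8.484) / 2.0 = 1094 N/mm = 1.094 kN/mm.
L_req = P / (r_n/Ω) = 643 / 1.094 = 587.5 mm total.
Per side: 587.5 / 2 = 293.8 mm.
Round up → use L = 295 mm on each side.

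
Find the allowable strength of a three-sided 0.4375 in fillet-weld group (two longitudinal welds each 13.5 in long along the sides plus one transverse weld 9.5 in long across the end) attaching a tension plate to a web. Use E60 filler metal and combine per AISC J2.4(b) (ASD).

R_n/Ω ≈ 207 kips

E60XX → F_EXX = 60 ksi.
t_e = 0.707 × 0.4375 = 0.3093 in.
R_nwl = 0.6 × 60 × 0.3093 × 27 = 300.7 kips (longitudinal, 2 welds).
R_nwt = 0.6 × 60 × 0.3093 × 9.5 = 105.8 kips (transverse, base value).
(i) R_nwl + R_nwt = 406.4 kips; (ii) 0.85 R_nwl + 1.5 R_nwt = 414.2 kips.
R_n = max = 414.2 kips [governs: (ii)]; R_n/Ω = 207.1 kips.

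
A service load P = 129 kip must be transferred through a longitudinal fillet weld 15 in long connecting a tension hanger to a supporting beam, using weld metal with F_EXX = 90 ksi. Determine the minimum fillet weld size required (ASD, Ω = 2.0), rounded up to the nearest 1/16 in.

Total weld length L = 15 in.
Required throat t_e = P × Ω / (0.6 F_EXX × L) = 129 × 2.0 / (0.6 × 90 × 15) = 0.3185 in.
Required leg w = t_e / 0.707 = 0.4505 in → use 1/2 in.

w = 1/2 in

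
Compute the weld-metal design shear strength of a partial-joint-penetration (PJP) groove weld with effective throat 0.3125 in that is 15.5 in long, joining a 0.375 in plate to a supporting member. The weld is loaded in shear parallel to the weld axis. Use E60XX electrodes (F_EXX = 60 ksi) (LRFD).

Effective throat (given) t_e = 0.3125 in.
A_we = 0.3125 × 15.5 = 4.844 in².
F_nw = 0.6 F_EXX = 36 ksi.
φR_n = 0.75 × 36 × 4.844 = 130.8 kips.

φR_n ≈ 131 kips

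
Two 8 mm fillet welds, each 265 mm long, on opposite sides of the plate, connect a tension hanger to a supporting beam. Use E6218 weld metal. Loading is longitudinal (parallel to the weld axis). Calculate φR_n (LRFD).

E62XX → F_EXX = 620 MPa.
Effective throat t_e = 0.707 × 8 = 5.656 mm.
Total length L = 530 mm; A_we = 5.656 × 530 = 2998 mm².
F_nw = 0.6 F_EXX = 0.6 × 620 = 372 MPa.
φR_n = 0.75 × 372 × 2998 × 10⁻³ = 836.4 kN.

φR_n ≈ 836 kN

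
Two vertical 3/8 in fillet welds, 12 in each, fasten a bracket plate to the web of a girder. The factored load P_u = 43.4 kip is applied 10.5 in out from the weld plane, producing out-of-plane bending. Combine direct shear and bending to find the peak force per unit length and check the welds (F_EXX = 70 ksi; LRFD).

L_w = 2 × 12 = 24 in; section modulus (unit throat) S = 2 × L²/6 = 48 in².
Direct shear f_v = P/L_w = 43.4/24 = 1.808 kip/in.
Moment M = P × e = 43.4 × 10.5 = 455.7 kip·in; bending f_b = M/S = 9.494 kip/in.
f_max = √(f_v² + f_b²) = √(1.808² + 9.494²) = 9.664 kip/in.
φr_n = 0.75 × 0.6 × 70 × (0.707 × 0.375) = 8.351 kip/in → NOT adequate.

f_max ≈ 9.66 kip/in; NOT adequate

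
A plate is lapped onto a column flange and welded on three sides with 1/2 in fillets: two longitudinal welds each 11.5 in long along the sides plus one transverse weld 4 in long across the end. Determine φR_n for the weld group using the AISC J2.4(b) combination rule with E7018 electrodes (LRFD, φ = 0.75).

E70XX → F_EXX = 70 ksi.
t_e = 0.707 × 0.5 = 0.3535 in.
R_nwl = 0.6 × 70 × 0.3535 × 23 = 341.5 kip (longitudinal, 2 welds).
R_nwt = 0.6 × 70 × 0.3535 × 4 = 59.39 kip (transverse, base value).
(i) R_nwl + R_nwt = 400.9 kip; (ii) 0.85 R_nwl + 1.5 R_nwt = 379.3 kip.
R_n = max = 400.9 kip [governs: (i)]; φR_n = 300.7 kip.

φR_n ≈ 301 kip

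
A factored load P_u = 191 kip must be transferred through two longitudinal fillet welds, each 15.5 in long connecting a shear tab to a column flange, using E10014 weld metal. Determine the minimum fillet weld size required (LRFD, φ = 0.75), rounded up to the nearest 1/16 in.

E100XX → F_EXX = 100 ksi.
Total weld length L = 31 in.
Required throat t_e = P_u / (φ × 0.6 F_EXX × L) = 191 / (0.75 × 0.6 × 100 × 31) = 0.1369 in.
Required leg w = t_e / 0.707 = 0.1937 in → use 1/4 in.

w = 1/4 in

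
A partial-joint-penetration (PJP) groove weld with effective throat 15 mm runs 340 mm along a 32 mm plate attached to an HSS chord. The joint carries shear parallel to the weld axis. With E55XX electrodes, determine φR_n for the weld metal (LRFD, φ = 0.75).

φR_n ≈ 1260 kN

E55XX → F_EXX = 550 MPa.
Effective throat (given) t_e = 15 mm.
A_we = 15 × 340 = 5100 mm².
F_nw = 0.6 F_EXX = 330 MPa.
φR_n = 0.75 × 330 × 5100 × 10⁻³ = 1262 kN.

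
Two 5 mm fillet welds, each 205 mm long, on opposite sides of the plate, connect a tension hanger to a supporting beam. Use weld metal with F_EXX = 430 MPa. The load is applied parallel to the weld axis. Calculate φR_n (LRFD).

φR_n ≈ 280 kN

Effective throat t_e = 0.707 × 5 = 3.535 mm.
Total length L = 410 mm; A_we = 3.535 × 410 = 1449 mm².
F_nw = 0.6 F_EXX = 0.6 × 430 = 258 MPa.
φR_n = 0.75 × 258 × 1449 × 10⁻³ = 280.4 kN.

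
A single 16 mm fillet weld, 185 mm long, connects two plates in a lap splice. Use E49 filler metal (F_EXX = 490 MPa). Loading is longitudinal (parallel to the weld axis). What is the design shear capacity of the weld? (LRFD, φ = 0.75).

Effective throat t_e = 0.707 × 16 = 11.31 mm.
Total length L = 185 mm; A_we = 11.31 × 185 = 2093 mm².
F_nw = 0.6 F_EXX = 0.6 × 490 = 294 MPa.
φR_n = 0.75 × 294 × 2093 × 10⁻³ = 461.4 kN.

φR_n ≈ 461 kN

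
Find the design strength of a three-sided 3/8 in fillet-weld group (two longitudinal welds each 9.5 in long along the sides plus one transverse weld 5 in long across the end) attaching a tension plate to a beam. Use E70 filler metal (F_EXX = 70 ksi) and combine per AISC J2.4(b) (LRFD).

φR_n ≈ 200 kip

t_e = 0.707 × 0.375 = 0.2651 in.
R_nwl = 0.6 × 70 × 0.2651 × 19 = 211.6 kip (longitudinal, 2 welds).
R_nwt = 0.6 × 70 × 0.2651 × 5 = 55.68 kip (transverse, base value).
(i) R_nwl + R_nwt = 267.2 kip; (ii) 0.85 R_nwl + 1.5 R_nwt = 263.3 kip.
R_n = max = 267.2 kip [governs: (i)]; φR_n = 200.4 kip.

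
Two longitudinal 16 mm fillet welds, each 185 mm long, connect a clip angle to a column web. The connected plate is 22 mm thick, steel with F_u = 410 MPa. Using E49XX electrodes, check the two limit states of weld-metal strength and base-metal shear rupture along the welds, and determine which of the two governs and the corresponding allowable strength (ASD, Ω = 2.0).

E49XX → F_EXX = 490 MPa.
t_e = 0.707 × 16 = 11.31 mm; L = 370 mm.
Weld metal: R_n/Ω = (1/2.0) × 0.6 × 490 × 11.31 × 370 × 10⁻³ = 615.3 kN.
Base metal (shear rupture): R_n/Ω = (1/2.0) × 0.6 × 410 × 22 × 370 × 10⁻³ = 1001 kN.
Governing: weld metal.

R_n/Ω ≈ 615 kN (weld metal governs)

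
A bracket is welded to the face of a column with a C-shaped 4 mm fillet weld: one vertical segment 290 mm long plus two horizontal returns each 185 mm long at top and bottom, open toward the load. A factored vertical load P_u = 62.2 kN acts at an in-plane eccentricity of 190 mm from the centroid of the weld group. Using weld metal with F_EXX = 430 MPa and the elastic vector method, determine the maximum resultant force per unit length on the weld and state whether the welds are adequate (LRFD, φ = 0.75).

Total weld length L_w = 660 mm. Treat welds as unit-width lines.
Centroid: x̄ = 2×185×92.5 / 660 = 51.86 mm from the vertical weld.
Polar moment about centroid: J = I_x + I_y = [290³/12 + 2×185×145²] + [290×51.86² + 2(185³/12 + 185×40.64²)] = 12260000 mm³.
Direct shear f_v = P/L_w = 62.2×10³ / 660 = 94.24 N/mm (vertical).
Torsion M = P·e = 62.2×10³ × 190 = 11818000 N·mm.
Critical point at (x, y) = (133.1, 145) from centroid. f_tx = M·y/J = 139.8 N/mm; f_ty = M·x/J = 128.4 N/mm.
Resultant f_max = √[f_tx² + (f_v + f_ty)²] = √[139.8² + (94.24 + 128.4)²] = 262.9 N/mm.
Capacity per unit length: φr_n = 0.75 × 0.6 × 430 × (0.707 × 4) = 547.2 N/mm.
262.9 ≤ 547.2 → adequate.

f_max ≈ 263 N/mm; adequate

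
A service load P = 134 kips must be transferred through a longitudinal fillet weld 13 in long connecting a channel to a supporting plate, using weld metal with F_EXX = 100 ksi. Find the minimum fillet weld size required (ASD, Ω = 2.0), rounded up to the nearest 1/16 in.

Total weld length L = 13 in.
Required throat t_e = P × Ω / (0.6 F_EXX × L) = 134 × 2.0 / (0.6 × 100 × 13) = 0.3436 in.
Required leg w = t_e / 0.707 = 0.486 in → use 1/2 in.

w = 1/2 in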